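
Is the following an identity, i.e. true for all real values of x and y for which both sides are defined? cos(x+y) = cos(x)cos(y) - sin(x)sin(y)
Yes, this is an identity.

Claim: cos(x+y) = cos(x)cos(y) - sin(x)sin(y).
Reasoning: By Euler's formula e^(i(x+y)) = e^(ix)·e^(iy) = (cos x + i·sin x)(cos y + i·sin y). The real part of the left side is cos(x+y); the real part of the product is cos(x)cos(y) - sin(x)sin(y) (since i·i = -1).
So the two sides agree for all real values of x and y for which both sides are defined.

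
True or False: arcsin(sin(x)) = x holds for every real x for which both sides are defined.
False.

Claim: arcsin(sin(x)) = x.
Test a specific point where both sides are defined: x = 2π/3.
LHS = arcsin(sin(x)) ≈ 1.0472
RHS = x ≈ 2.0944
Since 1.0472 ≠ 2.0944, the equation fails at this point, so it cannot hold for every real x for which both sides are defined.
arcsin only returns values in [-π/2, π/2], so arcsin(sin(x)) = x holds only for x in that interval, not for all real x.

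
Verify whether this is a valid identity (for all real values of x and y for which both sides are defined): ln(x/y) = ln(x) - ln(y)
Claim: ln(x/y) = ln(x) - ln(y).
Reasoning: Both sides are simultaneously defined only when x, y > 0. Write x = e^p, y = e^q. Then x/y = e^(p-q), so ln(x/y) = p - q = ln(x) - ln(y).
So the two sides agree for all real values of x and y for which both sides are defined.

Conclusion: Yes, this is an identity.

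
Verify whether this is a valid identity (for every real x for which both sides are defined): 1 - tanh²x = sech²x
Yes, this is an identity.

Claim: 1 - tanh²x = sech²x.
Reasoning: Divide cosh²x - sinh²x = 1 through by cosh²x (never zero): 1 - tanh²x = 1/cosh²x = sech²x.
So the two sides agree for every real x for which both sides are defined.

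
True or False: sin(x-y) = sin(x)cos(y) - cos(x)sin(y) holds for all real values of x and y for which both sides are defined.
True.

Claim: sin(x-y) = sin(x)cos(y) - cos(x)sin(y).
Reasoning: Replace y by -y in sin(x+y) = sin(x)cos(y) + cos(x)sin(y) and use cos(-y) = cos(y), sin(-y) = -sin(y): sin(x-y) = sin(x)cos(y) - cos(x)sin(y).
So the two sides agree for all real values of x and y for which both sides are defined.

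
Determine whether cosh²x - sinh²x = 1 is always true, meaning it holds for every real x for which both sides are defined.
Yes, this is an identity.

Claim: cosh²x - sinh²x = 1.
Reasoning: With cosh(x) = (e^x + e^-x)/2 and sinh(x) = (e^x - e^-x)/2: cosh²x = (e^(2x) + 2 + e^(-2x))/4 and sinh²x = (e^(2x) - 2 + e^(-2x))/4. Subtracting leaves 4/4 = 1.
So the two sides agree for every real x for which both sides are defined.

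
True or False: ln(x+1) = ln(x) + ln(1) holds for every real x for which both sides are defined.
False.

Claim: ln(x+1) = ln(x) + ln(1).
Test a specific point where both sides are defined: x = 2.
LHS = ln(x+1) ≈ 1.0986
RHS = ln(x) + ln(1) ≈ 0.6931
Since 1.0986 ≠ 0.6931, the equation fails at this point, so it cannot hold for every real x for which both sides are defined.
ln(1) = 0, so the right side is just ln(x), which differs from ln(x+1).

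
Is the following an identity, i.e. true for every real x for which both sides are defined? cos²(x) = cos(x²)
No, this is NOT an identity.

Claim: cos²(x) = cos(x²).
Test a specific point where both sides are defined: x = π/4.
LHS = cos²(x) ≈ 0.5000
RHS = cos(x²) ≈ 0.8157
Since 0.5000 ≠ 0.8157, the equation fails at this point, so it cannot hold for every real x for which both sides are defined.
cos²(x) means (cos x)², squaring the output; cos(x²) squares the input. These are different functions.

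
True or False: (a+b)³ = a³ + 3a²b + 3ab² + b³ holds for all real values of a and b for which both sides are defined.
Claim: (a+b)³ = a³ + 3a²b + 3ab² + b³.
Reasoning: (a+b)³ = (a+b)(a+b)² = (a+b)(a² + 2ab + b²) = a³ + 2a²b + ab² + a²b + 2ab² + b³ = a³ + 3a²b + 3ab² + b³.
So the two sides agree for all real values of a and b for which both sides are defined.

Conclusion: True.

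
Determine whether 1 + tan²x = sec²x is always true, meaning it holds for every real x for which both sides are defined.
Claim: 1 + tan²x = sec²x.
Reasoning: Start from sin²x + cos²x = 1 and divide every term by cos²x (allowed wherever tan x and sec x are defined): tan²x + 1 = 1/cos²x = sec²x.
So the two sides agree for every real x for which both sides are defined.

Conclusion: Yes, this is an identity.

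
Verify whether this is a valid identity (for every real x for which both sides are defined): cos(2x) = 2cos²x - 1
Claim: cos(2x) = 2cos²x - 1.
Reasoning: cos(2x) = cos²x - sin²x. Replace sin²x by 1 - cos²x: cos²x - (1 - cos²x) = 2cos²x - 1.
So the two sides agree for every real x for which both sides are defined.

Conclusion: Yes, this is an identity.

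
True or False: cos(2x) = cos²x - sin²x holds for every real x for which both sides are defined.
Claim: cos(2x) = cos²x - sin²x.
Reasoning: Put y = x in the addition formula cos(x+y) = cos(x)cos(y) - sin(x)sin(y): cos(2x) = cos²x - sin²x.
So the two sides agree for every real x for which both sides are defined.

Conclusion: True.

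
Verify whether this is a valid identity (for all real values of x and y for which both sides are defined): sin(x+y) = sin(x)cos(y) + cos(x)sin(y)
Yes, this is an identity.

Claim: sin(x+y) = sin(x)cos(y) + cos(x)sin(y).
Reasoning: By Euler's formula e^(i(x+y)) = e^(ix)·e^(iy) = (cos x + i·sin x)(cos y + i·sin y). The imaginary part of the left side is sin(x+y); the imaginary part of the product is sin(x)cos(y) + cos(x)sin(y).
So the two sides agree for all real values of x and y for which both sides are defined.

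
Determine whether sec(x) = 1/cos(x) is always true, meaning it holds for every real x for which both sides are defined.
Yes, this is an identity.

Claim: sec(x) = 1/cos(x).
Reasoning: sec(x) is by definition the reciprocal of cos(x), wherever cos(x) ≠ 0.
So the two sides agree for every real x for which both sides are defined.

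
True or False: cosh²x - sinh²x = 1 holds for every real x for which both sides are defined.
True.

Claim: cosh²x - sinh²x = 1.
Reasoning: With cosh(x) = (e^x + e^-x)/2 and sinh(x) = (e^x - e^-x)/2: cosh²x = (e^(2x) + 2 + e^(-2x))/4 and sinh²x = (e^(2x) - 2 + e^(-2x))/4. Subtracting leaves 4/4 = 1.
So the two sides agree for every real x for which both sides are defined.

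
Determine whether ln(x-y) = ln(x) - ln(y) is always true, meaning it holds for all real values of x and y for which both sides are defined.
No, this is NOT an identity.

Claim: ln(x-y) = ln(x) - ln(y).
Test a specific point where both sides are defined: x = 1, y = 1/2.
LHS = ln(x-y) ≈ -0.6931
RHS = ln(x) - ln(y) ≈ 0.6931
Since -0.6931 ≠ 0.6931, the equation fails at this point, so it cannot hold for all real values of x and y for which both sides are defined.
ln(x) - ln(y) = ln(x/y), not ln(x-y).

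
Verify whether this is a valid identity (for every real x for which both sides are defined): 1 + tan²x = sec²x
Claim: 1 + tan²x = sec²x.
Reasoning: Start from sin²x + cos²x = 1 and divide every term by cos²x (allowed wherever tan x and sec x are defined): tan²x + 1 = 1/cos²x = sec²x.
So the two sides agree for every real x for which both sides are defined.

Conclusion: Yes, this is an identity.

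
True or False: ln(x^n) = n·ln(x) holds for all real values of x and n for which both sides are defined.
True.

Claim: ln(x^n) = n·ln(x).
Reasoning: The right side requires x > 0. For x > 0, x^n = (e^(ln x))^n = e^(n·ln x), so taking ln of both sides gives ln(x^n) = n·ln(x).
So the two sides agree for all real values of x and n for which both sides are defined.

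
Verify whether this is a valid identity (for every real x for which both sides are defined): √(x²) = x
No, this is NOT an identity.

Claim: √(x²) = x.
Test a specific point where both sides are defined: x = -1.
LHS = √(x²) ≈ 1.0000
RHS = x ≈ -1.0000
Since 1.0000 ≠ -1.0000, the equation fails at this point, so it cannot hold for every real x for which both sides are defined.
√(x²) = |x|, which differs from x whenever x < 0 (both sides are defined for every real x).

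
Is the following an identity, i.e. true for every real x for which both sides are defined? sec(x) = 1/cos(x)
Claim: sec(x) = 1/cos(x).
Reasoning: sec(x) is by definition the reciprocal of cos(x), wherever cos(x) ≠ 0.
So the two sides agree for every real x for which both sides are defined.

Conclusion: Yes, this is an identity.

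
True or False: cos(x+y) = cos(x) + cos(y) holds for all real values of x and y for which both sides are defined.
False.

Claim: cos(x+y) = cos(x) + cos(y).
Test a specific point where both sides are defined: x = π/2, y = -π/3.
LHS = cos(x+y) ≈ 0.8660
RHS = cos(x) + cos(y) ≈ 0.5000
Since 0.8660 ≠ 0.5000, the equation fails at this point, so it cannot hold for all real values of x and y for which both sides are defined.
The correct expansion is cos(x+y) = cos(x)cos(y) - sin(x)sin(y); cosine is not additive.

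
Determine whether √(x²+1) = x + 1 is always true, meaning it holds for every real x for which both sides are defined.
Claim: √(x²+1) = x + 1.
Test a specific point where both sides are defined: x = -3.
LHS = √(x²+1) ≈ 3.1623
RHS = x + 1 ≈ -2.0000
Since 3.1623 ≠ -2.0000, the equation fails at this point, so it cannot hold for every real x for which both sides are defined.
(x+1)² = x² + 2x + 1 ≠ x² + 1 unless x = 0.

Conclusion: No, this is NOT an identity.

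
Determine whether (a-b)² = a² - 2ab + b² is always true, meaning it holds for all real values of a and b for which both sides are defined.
Yes, this is an identity.

Claim: (a-b)² = a² - 2ab + b².
Reasoning: Expand: (a-b)² = (a-b)(a-b) = a·a - a·b - b·a + b·b = a² - 2ab + b².
So the two sides agree for all real values of a and b for which both sides are defined.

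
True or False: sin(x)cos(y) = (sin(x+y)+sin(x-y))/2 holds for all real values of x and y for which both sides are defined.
Claim: sin(x)cos(y) = (sin(x+y)+sin(x-y))/2.
Reasoning: sin(x+y) = sin(x)cos(y) + cos(x)sin(y) and sin(x-y) = sin(x)cos(y) - cos(x)sin(y). Adding, sin(x+y) + sin(x-y) = 2sin(x)cos(y); divide by 2.
So the two sides agree for all real values of x and y for which both sides are defined.

Conclusion: True.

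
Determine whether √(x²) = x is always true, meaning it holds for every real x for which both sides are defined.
No, this is NOT an identity.

Claim: √(x²) = x.
Test a specific point where both sides are defined: x = -3.
LHS = √(x²) ≈ 3.0000
RHS = x ≈ -3.0000
Since 3.0000 ≠ -3.0000, the equation fails at this point, so it cannot hold for every real x for which both sides are defined.
√(x²) = |x|, which differs from x whenever x < 0 (both sides are defined for every real x).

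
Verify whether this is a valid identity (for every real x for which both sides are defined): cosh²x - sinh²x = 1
Yes, this is an identity.

Claim: cosh²x - sinh²x = 1.
Reasoning: With cosh(x) = (e^x + e^-x)/2 and sinh(x) = (e^x - e^-x)/2: cosh²x = (e^(2x) + 2 + e^(-2x))/4 and sinh²x = (e^(2x) - 2 + e^(-2x))/4. Subtracting leaves 4/4 = 1.
So the two sides agree for every real x for which both sides are defined.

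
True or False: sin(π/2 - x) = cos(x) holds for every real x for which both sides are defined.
True.

Claim: sin(π/2 - x) = cos(x).
Reasoning: Use sin(u - v) = sin(u)cos(v) - cos(u)sin(v) with u = π/2, v = x: sin(π/2)cos(x) - cos(π/2)sin(x) = 1·cos(x) - 0·sin(x) = cos(x).
So the two sides agree for every real x for which both sides are defined.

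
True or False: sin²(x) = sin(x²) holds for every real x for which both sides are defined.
Claim: sin²(x) = sin(x²).
Test a specific point where both sides are defined: x = 2π/3.
LHS = sin²(x) ≈ 0.7500
RHS = sin(x²) ≈ -0.9474
Since 0.7500 ≠ -0.9474, the equation fails at this point, so it cannot hold for every real x for which both sides are defined.
sin²(x) means (sin x)², squaring the output; sin(x²) squares the input. These are different functions.

Conclusion: False.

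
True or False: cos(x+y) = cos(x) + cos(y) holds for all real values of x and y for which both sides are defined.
False.

Claim: cos(x+y) = cos(x) + cos(y).
Test a specific point where both sides are defined: x = π/2, y = π/4.
LHS = cos(x+y) ≈ -0.7071
RHS = cos(x) + cos(y) ≈ 0.7071
Since -0.7071 ≠ 0.7071, the equation fails at this point, so it cannot hold for all real values of x and y for which both sides are defined.
The correct expansion is cos(x+y) = cos(x)cos(y) - sin(x)sin(y); cosine is not additive.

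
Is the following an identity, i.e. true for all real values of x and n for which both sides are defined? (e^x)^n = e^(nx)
Yes, this is an identity.

Claim: (e^x)^n = e^(nx).
Reasoning: e^x is a positive real number, and for a positive base B and real exponent n, B^n = e^(n·ln B). With B = e^x, ln B = x, so (e^x)^n = e^(n·x).
So the two sides agree for all real values of x and n for which both sides are defined.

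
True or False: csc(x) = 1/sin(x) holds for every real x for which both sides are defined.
Claim: csc(x) = 1/sin(x).
Reasoning: csc(x) is by definition the reciprocal of sin(x), wherever sin(x) ≠ 0.
So the two sides agree for every real x for which both sides are defined.

Conclusion: True.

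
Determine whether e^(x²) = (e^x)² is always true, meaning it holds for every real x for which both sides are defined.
No, this is NOT an identity.

Claim: e^(x²) = (e^x)².
Test a specific point where both sides are defined: x = 3.
LHS = e^(x²) ≈ 8103.0839
RHS = (e^x)² ≈ 403.4288
Since 8103.0839 ≠ 403.4288, the equation fails at this point, so it cannot hold for every real x for which both sides are defined.
(e^x)² = e^(2x), and 2x ≠ x² in general.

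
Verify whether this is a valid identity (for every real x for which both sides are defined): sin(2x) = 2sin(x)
Claim: sin(2x) = 2sin(x).
Test a specific point where both sides are defined: x = -π/6.
LHS = sin(2x) ≈ -0.8660
RHS = 2sin(x) ≈ -1.0000
Since -0.8660 ≠ -1.0000, the equation fails at this point, so it cannot hold for every real x for which both sides are defined.
The correct double-angle formula is sin(2x) = 2sin(x)cos(x).

Conclusion: No, this is NOT an identity.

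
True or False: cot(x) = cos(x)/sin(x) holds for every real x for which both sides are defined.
True.

Claim: cot(x) = cos(x)/sin(x).
Reasoning: cot(x) is defined as 1/tan(x) = 1/(sin(x)/cos(x)) = cos(x)/sin(x), wherever sin(x) ≠ 0.
So the two sides agree for every real x for which both sides are defined.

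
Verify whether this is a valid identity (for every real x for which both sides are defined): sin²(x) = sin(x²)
No, this is NOT an identity.

Claim: sin²(x) = sin(x²).
Test a specific point where both sides are defined: x = π/4.
LHS = sin²(x) ≈ 0.5000
RHS = sin(x²) ≈ 0.5785
Since 0.5000 ≠ 0.5785, the equation fails at this point, so it cannot hold for every real x for which both sides are defined.
sin²(x) means (sin x)², squaring the output; sin(x²) squares the input. These are different functions.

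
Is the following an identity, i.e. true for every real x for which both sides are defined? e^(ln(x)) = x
Claim: e^(ln(x)) = x.
Reasoning: For x > 0, ln(x) is by definition the exponent p such that e^p = x. Raising e to that exponent therefore returns x: e^(ln x) = x.
So the two sides agree for every real x for which both sides are defined.

Conclusion: Yes, this is an identity.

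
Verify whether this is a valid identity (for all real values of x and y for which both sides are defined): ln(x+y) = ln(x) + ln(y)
No, this is NOT an identity.

Claim: ln(x+y) = ln(x) + ln(y).
Test a specific point where both sides are defined: x = 1/2, y = 3.
LHS = ln(x+y) ≈ 1.2528
RHS = ln(x) + ln(y) ≈ 0.4055
Since 1.2528 ≠ 0.4055, the equation fails at this point, so it cannot hold for all real values of x and y for which both sides are defined.
ln(x) + ln(y) = ln(xy), not ln(x+y).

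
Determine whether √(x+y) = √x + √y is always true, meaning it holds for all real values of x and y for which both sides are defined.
Claim: √(x+y) = √x + √y.
Test a specific point where both sides are defined: x = 1, y = 4.
LHS = √(x+y) ≈ 2.2361
RHS = √x + √y ≈ 3.0000
Since 2.2361 ≠ 3.0000, the equation fails at this point, so it cannot hold for all real values of x and y for which both sides are defined.
Squaring the right side gives x + 2√(xy) + y, not x + y.

Conclusion: No, this is NOT an identity.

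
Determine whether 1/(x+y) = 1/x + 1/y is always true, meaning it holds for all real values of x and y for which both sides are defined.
Claim: 1/(x+y) = 1/x + 1/y.
Test a specific point where both sides are defined: x = 4, y = 4.
LHS = 1/(x+y) ≈ 0.1250
RHS = 1/x + 1/y ≈ 0.5000
Since 0.1250 ≠ 0.5000, the equation fails at this point, so it cannot hold for all real values of x and y for which both sides are defined.
1/x + 1/y = (x+y)/(xy), which is not 1/(x+y).

Conclusion: No, this is NOT an identity.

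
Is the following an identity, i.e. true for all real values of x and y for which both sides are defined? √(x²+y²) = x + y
Claim: √(x²+y²) = x + y.
Test a specific point where both sides are defined: x = -3, y = -3.
LHS = √(x²+y²) ≈ 4.2426
RHS = x + y ≈ -6.0000
Since 4.2426 ≠ -6.0000, the equation fails at this point, so it cannot hold for all real values of x and y for which both sides are defined.
(x+y)² = x² + 2xy + y², not x² + y², so the square root does not split this way.

Conclusion: No, this is NOT an identity.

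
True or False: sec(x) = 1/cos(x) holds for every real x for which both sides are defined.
True.

Claim: sec(x) = 1/cos(x).
Reasoning: sec(x) is by definition the reciprocal of cos(x), wherever cos(x) ≠ 0.
So the two sides agree for every real x for which both sides are defined.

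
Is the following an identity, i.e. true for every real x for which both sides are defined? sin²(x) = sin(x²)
Claim: sin²(x) = sin(x²).
Test a specific point where both sides are defined: x = -π/2.
LHS = sin²(x) ≈ 1.0000
RHS = sin(x²) ≈ 0.6243
Since 1.0000 ≠ 0.6243, the equation fails at this point, so it cannot hold for every real x for which both sides are defined.
sin²(x) means (sin x)², squaring the output; sin(x²) squares the input. These are different functions.

Conclusion: No, this is NOT an identity.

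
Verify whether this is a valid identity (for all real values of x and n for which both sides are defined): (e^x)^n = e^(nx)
Claim: (e^x)^n = e^(nx).
Reasoning: e^x is a positive real number, and for a positive base B and real exponent n, B^n = e^(n·ln B). With B = e^x, ln B = x, so (e^x)^n = e^(n·x).
So the two sides agree for all real values of x and n for which both sides are defined.

Conclusion: Yes, this is an identity.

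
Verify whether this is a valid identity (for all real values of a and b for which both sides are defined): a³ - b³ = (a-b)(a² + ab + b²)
Yes, this is an identity.

Claim: a³ - b³ = (a-b)(a² + ab + b²).
Reasoning: Expand the right side: (a-b)(a² + ab + b²) = a³ + a²b + ab² - a²b - ab² - b³ = a³ - b³ (the middle terms cancel in pairs).
So the two sides agree for all real values of a and b for which both sides are defined.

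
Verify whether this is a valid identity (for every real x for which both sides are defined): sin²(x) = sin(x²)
Claim: sin²(x) = sin(x²).
Test a specific point where both sides are defined: x = -π/3.
LHS = sin²(x) ≈ 0.7500
RHS = sin(x²) ≈ 0.8897
Since 0.7500 ≠ 0.8897, the equation fails at this point, so it cannot hold for every real x for which both sides are defined.
sin²(x) means (sin x)², squaring the output; sin(x²) squares the input. These are different functions.

Conclusion: No, this is NOT an identity.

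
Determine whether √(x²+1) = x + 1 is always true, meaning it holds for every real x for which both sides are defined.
Claim: √(x²+1) = x + 1.
Test a specific point where both sides are defined: x = 3.
LHS = √(x²+1) ≈ 3.1623
RHS = x + 1 ≈ 4.0000
Since 3.1623 ≠ 4.0000, the equation fails at this point, so it cannot hold for every real x for which both sides are defined.
(x+1)² = x² + 2x + 1 ≠ x² + 1 unless x = 0.

Conclusion: No, this is NOT an identity.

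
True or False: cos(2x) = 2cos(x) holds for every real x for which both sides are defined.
False.

Claim: cos(2x) = 2cos(x).
Test a specific point where both sides are defined: x = 2π/3.
LHS = cos(2x) ≈ -0.5000
RHS = 2cos(x) ≈ -1.0000
Since -0.5000 ≠ -1.0000, the equation fails at this point, so it cannot hold for every real x for which both sides are defined.
The correct double-angle formula is cos(2x) = cos²x - sin²x.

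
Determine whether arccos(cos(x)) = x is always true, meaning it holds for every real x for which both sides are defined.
Claim: arccos(cos(x)) = x.
Test a specific point where both sides are defined: x = -π/2.
LHS = arccos(cos(x)) ≈ 1.5708
RHS = x ≈ -1.5708
Since 1.5708 ≠ -1.5708, the equation fails at this point, so it cannot hold for every real x for which both sides are defined.
arccos only returns values in [0, π], so arccos(cos(x)) = x holds only for x in that interval, not for all real x.

Conclusion: No, this is NOT an identity.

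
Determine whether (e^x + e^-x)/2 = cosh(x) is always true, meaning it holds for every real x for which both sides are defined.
Yes, this is an identity.

Claim: (e^x + e^-x)/2 = cosh(x).
Reasoning: This is exactly the definition of the hyperbolic cosine: cosh(x) := (e^x + e^-x)/2.
So the two sides agree for every real x for which both sides are defined.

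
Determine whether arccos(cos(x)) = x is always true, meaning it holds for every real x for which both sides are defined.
No, this is NOT an identity.

Claim: arccos(cos(x)) = x.
Test a specific point where both sides are defined: x = -π/4.
LHS = arccos(cos(x)) ≈ 0.7854
RHS = x ≈ -0.7854
Since 0.7854 ≠ -0.7854, the equation fails at this point, so it cannot hold for every real x for which both sides are defined.
arccos only returns values in [0, π], so arccos(cos(x)) = x holds only for x in that interval, not for all real x.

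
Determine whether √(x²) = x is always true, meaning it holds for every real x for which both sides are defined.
No, this is NOT an identity.

Claim: √(x²) = x.
Test a specific point where both sides are defined: x = -2.
LHS = √(x²) ≈ 2.0000
RHS = x ≈ -2.0000
Since 2.0000 ≠ -2.0000, the equation fails at this point, so it cannot hold for every real x for which both sides are defined.
√(x²) = |x|, which differs from x whenever x < 0 (both sides are defined for every real x).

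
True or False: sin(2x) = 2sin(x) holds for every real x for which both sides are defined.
False.

Claim: sin(2x) = 2sin(x).
Test a specific point where both sides are defined: x = 2π/3.
LHS = sin(2x) ≈ -0.8660
RHS = 2sin(x) ≈ 1.7321
Since -0.8660 ≠ 1.7321, the equation fails at this point, so it cannot hold for every real x for which both sides are defined.
The correct double-angle formula is sin(2x) = 2sin(x)cos(x).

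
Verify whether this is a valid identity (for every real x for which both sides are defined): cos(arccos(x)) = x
Claim: cos(arccos(x)) = x.
Reasoning: For -1 ≤ x ≤ 1 (where arccos is defined), arccos(x) is by definition an angle whose cosine equals x. Taking the cosine of that angle returns x. (Note the other order, arccos(cos x) = x, is NOT an identity.)
So the two sides agree for every real x for which both sides are defined.

Conclusion: Yes, this is an identity.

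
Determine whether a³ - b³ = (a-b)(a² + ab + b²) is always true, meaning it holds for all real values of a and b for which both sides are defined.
Yes, this is an identity.

Claim: a³ - b³ = (a-b)(a² + ab + b²).
Reasoning: Expand the right side: (a-b)(a² + ab + b²) = a³ + a²b + ab² - a²b - ab² - b³ = a³ - b³ (the middle terms cancel in pairs).
So the two sides agree for all real values of a and b for which both sides are defined.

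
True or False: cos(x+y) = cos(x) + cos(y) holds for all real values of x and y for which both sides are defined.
False.

Claim: cos(x+y) = cos(x) + cos(y).
Test a specific point where both sides are defined: x = π/3, y = 3π/4.
LHS = cos(x+y) ≈ -0.9659
RHS = cos(x) + cos(y) ≈ -0.2071
Since -0.9659 ≠ -0.2071, the equation fails at this point, so it cannot hold for all real values of x and y for which both sides are defined.
The correct expansion is cos(x+y) = cos(x)cos(y) - sin(x)sin(y); cosine is not additive.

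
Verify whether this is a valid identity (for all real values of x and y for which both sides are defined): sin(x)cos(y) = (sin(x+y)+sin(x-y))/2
Yes, this is an identity.

Claim: sin(x)cos(y) = (sin(x+y)+sin(x-y))/2.
Reasoning: sin(x+y) = sin(x)cos(y) + cos(x)sin(y) and sin(x-y) = sin(x)cos(y) - cos(x)sin(y). Adding, sin(x+y) + sin(x-y) = 2sin(x)cos(y); divide by 2.
So the two sides agree for all real values of x and y for which both sides are defined.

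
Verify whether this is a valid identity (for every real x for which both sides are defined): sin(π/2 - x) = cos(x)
Claim: sin(π/2 - x) = cos(x).
Reasoning: Use sin(u - v) = sin(u)cos(v) - cos(u)sin(v) with u = π/2, v = x: sin(π/2)cos(x) - cos(π/2)sin(x) = 1·cos(x) - 0·sin(x) = cos(x).
So the two sides agree for every real x for which both sides are defined.

Conclusion: Yes, this is an identity.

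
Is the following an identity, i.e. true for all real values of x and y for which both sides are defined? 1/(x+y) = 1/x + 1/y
Claim: 1/(x+y) = 1/x + 1/y.
Test a specific point where both sides are defined: x = -1, y = -1.
LHS = 1/(x+y) ≈ -0.5000
RHS = 1/x + 1/y ≈ -2.0000
Since -0.5000 ≠ -2.0000, the equation fails at this point, so it cannot hold for all real values of x and y for which both sides are defined.
1/x + 1/y = (x+y)/(xy), which is not 1/(x+y).

Conclusion: No, this is NOT an identity.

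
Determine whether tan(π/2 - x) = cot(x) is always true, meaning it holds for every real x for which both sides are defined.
Yes, this is an identity.

Claim: tan(π/2 - x) = cot(x).
Reasoning: tan(π/2 - x) = sin(π/2 - x)/cos(π/2 - x) = cos(x)/sin(x) = cot(x), using the cofunction identities sin(π/2 - x) = cos(x) and cos(π/2 - x) = sin(x).
So the two sides agree for every real x for which both sides are defined.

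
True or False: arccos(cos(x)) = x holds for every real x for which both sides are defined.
Claim: arccos(cos(x)) = x.
Test a specific point where both sides are defined: x = -π/3.
LHS = arccos(cos(x)) ≈ 1.0472
RHS = x ≈ -1.0472
Since 1.0472 ≠ -1.0472, the equation fails at this point, so it cannot hold for every real x for which both sides are defined.
arccos only returns values in [0, π], so arccos(cos(x)) = x holds only for x in that interval, not for all real x.

Conclusion: False.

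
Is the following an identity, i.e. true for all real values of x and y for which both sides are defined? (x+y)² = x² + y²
No, this is NOT an identity.

Claim: (x+y)² = x² + y².
Test a specific point where both sides are defined: x = -3, y = 3.
LHS = (x+y)² ≈ 0.0000
RHS = x² + y² ≈ 18.0000
Since 0.0000 ≠ 18.0000, the equation fails at this point, so it cannot hold for all real values of x and y for which both sides are defined.
The correct expansion is (x+y)² = x² + 2xy + y²; the cross term 2xy is missing.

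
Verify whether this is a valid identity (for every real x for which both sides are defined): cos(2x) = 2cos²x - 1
Claim: cos(2x) = 2cos²x - 1.
Reasoning: cos(2x) = cos²x - sin²x. Replace sin²x by 1 - cos²x: cos²x - (1 - cos²x) = 2cos²x - 1.
So the two sides agree for every real x for which both sides are defined.

Conclusion: Yes, this is an identity.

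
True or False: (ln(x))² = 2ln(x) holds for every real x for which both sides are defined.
False.

Claim: (ln(x))² = 2ln(x).
Test a specific point where both sides are defined: x = 2.
LHS = (ln(x))² ≈ 0.4805
RHS = 2ln(x) ≈ 1.3863
Since 0.4805 ≠ 1.3863, the equation fails at this point, so it cannot hold for every real x for which both sides are defined.
2ln(x) equals ln(x²), which is not the same as (ln x)².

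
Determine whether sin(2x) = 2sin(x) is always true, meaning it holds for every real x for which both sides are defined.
Claim: sin(2x) = 2sin(x).
Test a specific point where both sides are defined: x = π/6.
LHS = sin(2x) ≈ 0.8660
RHS = 2sin(x) ≈ 1.0000
Since 0.8660 ≠ 1.0000, the equation fails at this point, so it cannot hold for every real x for which both sides are defined.
The correct double-angle formula is sin(2x) = 2sin(x)cos(x).

Conclusion: No, this is NOT an identity.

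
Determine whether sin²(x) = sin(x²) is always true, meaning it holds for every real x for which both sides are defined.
Claim: sin²(x) = sin(x²).
Test a specific point where both sides are defined: x = -π/3.
LHS = sin²(x) ≈ 0.7500
RHS = sin(x²) ≈ 0.8897
Since 0.7500 ≠ 0.8897, the equation fails at this point, so it cannot hold for every real x for which both sides are defined.
sin²(x) means (sin x)², squaring the output; sin(x²) squares the input. These are different functions.

Conclusion: No, this is NOT an identity.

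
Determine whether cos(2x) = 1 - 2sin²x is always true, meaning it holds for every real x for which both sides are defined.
Yes, this is an identity.

Claim: cos(2x) = 1 - 2sin²x.
Reasoning: cos(2x) = cos²x - sin²x. Replace cos²x by 1 - sin²x: (1 - sin²x) - sin²x = 1 - 2sin²x.
So the two sides agree for every real x for which both sides are defined.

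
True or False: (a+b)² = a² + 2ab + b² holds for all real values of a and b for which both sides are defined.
Claim: (a+b)² = a² + 2ab + b².
Reasoning: Expand: (a+b)² = (a+b)(a+b) = a·a + a·b + b·a + b·b = a² + 2ab + b².
So the two sides agree for all real values of a and b for which both sides are defined.

Conclusion: True.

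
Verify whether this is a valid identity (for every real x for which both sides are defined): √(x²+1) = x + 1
Claim: √(x²+1) = x + 1.
Test a specific point where both sides are defined: x = 1.
LHS = √(x²+1) ≈ 1.4142
RHS = x + 1 ≈ 2.0000
Since 1.4142 ≠ 2.0000, the equation fails at this point, so it cannot hold for every real x for which both sides are defined.
(x+1)² = x² + 2x + 1 ≠ x² + 1 unless x = 0.

Conclusion: No, this is NOT an identity.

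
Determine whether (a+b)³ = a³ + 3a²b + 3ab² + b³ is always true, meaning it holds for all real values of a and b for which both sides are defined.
Yes, this is an identity.

Claim: (a+b)³ = a³ + 3a²b + 3ab² + b³.
Reasoning: (a+b)³ = (a+b)(a+b)² = (a+b)(a² + 2ab + b²) = a³ + 2a²b + ab² + a²b + 2ab² + b³ = a³ + 3a²b + 3ab² + b³.
So the two sides agree for all real values of a and b for which both sides are defined.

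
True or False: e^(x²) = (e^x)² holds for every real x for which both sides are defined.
False.

Claim: e^(x²) = (e^x)².
Test a specific point where both sides are defined: x = 1.
LHS = e^(x²) ≈ 2.7183
RHS = (e^x)² ≈ 7.3891
Since 2.7183 ≠ 7.3891, the equation fails at this point, so it cannot hold for every real x for which both sides are defined.
(e^x)² = e^(2x), and 2x ≠ x² in general.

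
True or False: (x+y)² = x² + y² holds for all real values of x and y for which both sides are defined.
Claim: (x+y)² = x² + y².
Test a specific point where both sides are defined: x = 4, y = 3/2.
LHS = (x+y)² ≈ 30.2500
RHS = x² + y² ≈ 18.2500
Since 30.2500 ≠ 18.2500, the equation fails at this point, so it cannot hold for all real values of x and y for which both sides are defined.
The correct expansion is (x+y)² = x² + 2xy + y²; the cross term 2xy is missing.

Conclusion: False.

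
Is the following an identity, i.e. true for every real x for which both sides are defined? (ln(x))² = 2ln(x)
Claim: (ln(x))² = 2ln(x).
Test a specific point where both sides are defined: x = 1/2.
LHS = (ln(x))² ≈ 0.4805
RHS = 2ln(x) ≈ -1.3863
Since 0.4805 ≠ -1.3863, the equation fails at this point, so it cannot hold for every real x for which both sides are defined.
2ln(x) equals ln(x²), which is not the same as (ln x)².

Conclusion: No, this is NOT an identity.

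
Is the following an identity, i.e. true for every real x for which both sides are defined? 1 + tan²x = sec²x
Yes, this is an identity.

Claim: 1 + tan²x = sec²x.
Reasoning: Start from sin²x + cos²x = 1 and divide every term by cos²x (allowed wherever tan x and sec x are defined): tan²x + 1 = 1/cos²x = sec²x.
So the two sides agree for every real x for which both sides are defined.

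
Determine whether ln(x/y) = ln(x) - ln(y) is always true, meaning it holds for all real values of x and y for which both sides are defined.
Yes, this is an identity.

Claim: ln(x/y) = ln(x) - ln(y).
Reasoning: Both sides are simultaneously defined only when x, y > 0. Write x = e^p, y = e^q. Then x/y = e^(p-q), so ln(x/y) = p - q = ln(x) - ln(y).
So the two sides agree for all real values of x and y for which both sides are defined.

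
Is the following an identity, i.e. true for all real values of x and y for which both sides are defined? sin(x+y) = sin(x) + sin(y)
No, this is NOT an identity.

Claim: sin(x+y) = sin(x) + sin(y).
Test a specific point where both sides are defined: x = π/4, y = π/4.
LHS = sin(x+y) ≈ 1.0000
RHS = sin(x) + sin(y) ≈ 1.4142
Since 1.0000 ≠ 1.4142, the equation fails at this point, so it cannot hold for all real values of x and y for which both sides are defined.
The correct expansion is sin(x+y) = sin(x)cos(y) + cos(x)sin(y); sine is not additive.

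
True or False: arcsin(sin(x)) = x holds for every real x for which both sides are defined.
False.

Claim: arcsin(sin(x)) = x.
Test a specific point where both sides are defined: x = 3π/4.
LHS = arcsin(sin(x)) ≈ 0.7854
RHS = x ≈ 2.3562
Since 0.7854 ≠ 2.3562, the equation fails at this point, so it cannot hold for every real x for which both sides are defined.
arcsin only returns values in [-π/2, π/2], so arcsin(sin(x)) = x holds only for x in that interval, not for all real x.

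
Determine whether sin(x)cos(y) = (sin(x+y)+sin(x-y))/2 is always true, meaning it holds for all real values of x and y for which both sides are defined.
Claim: sin(x)cos(y) = (sin(x+y)+sin(x-y))/2.
Reasoning: sin(x+y) = sin(x)cos(y) + cos(x)sin(y) and sin(x-y) = sin(x)cos(y) - cos(x)sin(y). Adding, sin(x+y) + sin(x-y) = 2sin(x)cos(y); divide by 2.
So the two sides agree for all real values of x and y for which both sides are defined.

Conclusion: Yes, this is an identity.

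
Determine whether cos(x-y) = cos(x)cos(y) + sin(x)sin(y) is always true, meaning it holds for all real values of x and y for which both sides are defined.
Yes, this is an identity.

Claim: cos(x-y) = cos(x)cos(y) + sin(x)sin(y).
Reasoning: Replace y by -y in cos(x+y) = cos(x)cos(y) - sin(x)sin(y) and use cos(-y) = cos(y), sin(-y) = -sin(y): cos(x-y) = cos(x)cos(y) + sin(x)sin(y).
So the two sides agree for all real values of x and y for which both sides are defined.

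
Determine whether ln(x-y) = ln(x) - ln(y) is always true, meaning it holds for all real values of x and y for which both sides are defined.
No, this is NOT an identity.

Claim: ln(x-y) = ln(x) - ln(y).
Test a specific point where both sides are defined: x = 3, y = 1.
LHS = ln(x-y) ≈ 0.6931
RHS = ln(x) - ln(y) ≈ 1.0986
Since 0.6931 ≠ 1.0986, the equation fails at this point, so it cannot hold for all real values of x and y for which both sides are defined.
ln(x) - ln(y) = ln(x/y), not ln(x-y).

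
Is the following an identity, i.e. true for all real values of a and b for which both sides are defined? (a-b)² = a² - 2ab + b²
Claim: (a-b)² = a² - 2ab + b².
Reasoning: Expand: (a-b)² = (a-b)(a-b) = a·a - a·b - b·a + b·b = a² - 2ab + b².
So the two sides agree for all real values of a and b for which both sides are defined.

Conclusion: Yes, this is an identity.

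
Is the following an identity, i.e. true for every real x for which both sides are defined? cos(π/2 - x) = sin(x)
Yes, this is an identity.

Claim: cos(π/2 - x) = sin(x).
Reasoning: Use cos(u - v) = cos(u)cos(v) + sin(u)sin(v) with u = π/2, v = x: cos(π/2)cos(x) + sin(π/2)sin(x) = 0·cos(x) + 1·sin(x) = sin(x).
So the two sides agree for every real x for which both sides are defined.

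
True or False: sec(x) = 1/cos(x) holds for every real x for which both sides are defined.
True.

Claim: sec(x) = 1/cos(x).
Reasoning: sec(x) is by definition the reciprocal of cos(x), wherever cos(x) ≠ 0.
So the two sides agree for every real x for which both sides are defined.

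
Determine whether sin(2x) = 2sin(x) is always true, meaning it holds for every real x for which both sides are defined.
No, this is NOT an identity.

Claim: sin(2x) = 2sin(x).
Test a specific point where both sides are defined: x = π/3.
LHS = sin(2x) ≈ 0.8660
RHS = 2sin(x) ≈ 1.7321
Since 0.8660 ≠ 1.7321, the equation fails at this point, so it cannot hold for every real x for which both sides are defined.
The correct double-angle formula is sin(2x) = 2sin(x)cos(x).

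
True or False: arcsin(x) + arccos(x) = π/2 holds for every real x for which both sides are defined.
True.

Claim: arcsin(x) + arccos(x) = π/2.
Reasoning: Both sides are defined for -1 ≤ x ≤ 1. Let θ = arcsin(x), so sin θ = x and θ ∈ [-π/2, π/2]. Then cos(π/2 - θ) = sin θ = x and π/2 - θ ∈ [0, π], which is exactly the range of arccos, so arccos(x) = π/2 - θ. Adding: arcsin(x) + arccos(x) = θ + (π/2 - θ) = π/2.
So the two sides agree for every real x for which both sides are defined.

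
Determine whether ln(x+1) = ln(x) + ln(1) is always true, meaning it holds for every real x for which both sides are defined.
Claim: ln(x+1) = ln(x) + ln(1).
Test a specific point where both sides are defined: x = 3/2.
LHS = ln(x+1) ≈ 0.9163
RHS = ln(x) + ln(1) ≈ 0.4055
Since 0.9163 ≠ 0.4055, the equation fails at this point, so it cannot hold for every real x for which both sides are defined.
ln(1) = 0, so the right side is just ln(x), which differs from ln(x+1).

Conclusion: No, this is NOT an identity.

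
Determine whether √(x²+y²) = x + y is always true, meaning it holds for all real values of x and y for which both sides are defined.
No, this is NOT an identity.

Claim: √(x²+y²) = x + y.
Test a specific point where both sides are defined: x = 3, y = -3.
LHS = √(x²+y²) ≈ 4.2426
RHS = x + y ≈ 0.0000
Since 4.2426 ≠ 0.0000, the equation fails at this point, so it cannot hold for all real values of x and y for which both sides are defined.
(x+y)² = x² + 2xy + y², not x² + y², so the square root does not split this way.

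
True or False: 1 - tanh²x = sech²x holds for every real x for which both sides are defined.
Claim: 1 - tanh²x = sech²x.
Reasoning: Divide cosh²x - sinh²x = 1 through by cosh²x (never zero): 1 - tanh²x = 1/cosh²x = sech²x.
So the two sides agree for every real x for which both sides are defined.

Conclusion: True.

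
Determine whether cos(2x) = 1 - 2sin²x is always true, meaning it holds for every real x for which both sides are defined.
Claim: cos(2x) = 1 - 2sin²x.
Reasoning: cos(2x) = cos²x - sin²x. Replace cos²x by 1 - sin²x: (1 - sin²x) - sin²x = 1 - 2sin²x.
So the two sides agree for every real x for which both sides are defined.

Conclusion: Yes, this is an identity.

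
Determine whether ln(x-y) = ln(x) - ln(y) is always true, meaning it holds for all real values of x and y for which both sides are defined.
Claim: ln(x-y) = ln(x) - ln(y).
Test a specific point where both sides are defined: x = 4, y = 3.
LHS = ln(x-y) ≈ 0.0000
RHS = ln(x) - ln(y) ≈ 0.2877
Since 0.0000 ≠ 0.2877, the equation fails at this point, so it cannot hold for all real values of x and y for which both sides are defined.
ln(x) - ln(y) = ln(x/y), not ln(x-y).

Conclusion: No, this is NOT an identity.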